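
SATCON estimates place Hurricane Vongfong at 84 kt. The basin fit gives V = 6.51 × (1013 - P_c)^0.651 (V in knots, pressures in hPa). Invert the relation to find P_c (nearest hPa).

ΔP = (V / 6.51)^(1/0.651) = (84/6.51)^1.536.
84/6.51 = 12.903; 12.903^1.536 ≈ 50.83 hPa.
P_c = 1013 − 50.83 = 962.17 ≈ 962 hPa.

962 hPa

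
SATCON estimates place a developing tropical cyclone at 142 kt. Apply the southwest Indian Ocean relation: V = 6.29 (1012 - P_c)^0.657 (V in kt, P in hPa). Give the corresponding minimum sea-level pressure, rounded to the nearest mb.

ΔP = (V / 6.29)^(1/0.657) = (142/6.29)^1.522.
142/6.29 = 22.576; 22.576^1.522 ≈ 114.90 mb.
P_c = 1012 − 114.90 = 897.10 ≈ 897 mb.

897 mb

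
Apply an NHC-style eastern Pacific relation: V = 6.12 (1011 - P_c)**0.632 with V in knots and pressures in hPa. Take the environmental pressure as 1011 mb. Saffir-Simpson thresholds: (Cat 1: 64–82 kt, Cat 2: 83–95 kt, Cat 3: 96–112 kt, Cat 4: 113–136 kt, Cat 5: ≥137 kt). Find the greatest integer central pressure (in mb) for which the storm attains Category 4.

910 mb

Category 4 begins at V = 113 kt.
Required ΔP = (113/6.12)^(1/0.632) = 18.464^1.582 ≈ 100.85 mb.
P_c ≤ 1011 − 100.85 = 910.15, so the highest integer P_c is 910 mb.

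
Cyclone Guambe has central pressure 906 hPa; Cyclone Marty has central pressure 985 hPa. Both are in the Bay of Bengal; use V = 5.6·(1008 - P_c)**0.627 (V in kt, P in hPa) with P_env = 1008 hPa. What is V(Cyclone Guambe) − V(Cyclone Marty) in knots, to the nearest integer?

62 kt

Cyclone Guambe: ΔP = 102; V ≈ 5.6 × 102^0.627 ≈ 101.76 kt.
Cyclone Marty: ΔP = 23; V ≈ 5.6 × 23^0.627 ≈ 39.99 kt.
Difference ≈ 101.76 − 39.99 = 61.77 → 62 kt.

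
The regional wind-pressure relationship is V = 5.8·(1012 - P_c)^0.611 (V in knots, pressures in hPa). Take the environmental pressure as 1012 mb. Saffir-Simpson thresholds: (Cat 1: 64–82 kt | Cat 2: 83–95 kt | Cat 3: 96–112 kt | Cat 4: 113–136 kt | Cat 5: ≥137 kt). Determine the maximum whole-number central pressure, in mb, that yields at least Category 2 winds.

Category 2 begins at V = 83 kt.
Required ΔP = (83/5.8)^(1/0.611) = 14.310^1.637 ≈ 77.88 mb.
P_c ≤ 1012 − 77.88 = 934.12, so the highest integer P_c is 934 mb.

934 mb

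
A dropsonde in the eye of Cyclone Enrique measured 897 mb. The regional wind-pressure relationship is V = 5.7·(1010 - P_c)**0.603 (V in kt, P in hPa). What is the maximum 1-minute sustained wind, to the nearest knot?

99 kt

ΔP = 1010 − 897 = 113 mb.
113^0.603 ≈ 17.298.
V ≈ 5.7 × 17.298 ≈ 98.6 kt.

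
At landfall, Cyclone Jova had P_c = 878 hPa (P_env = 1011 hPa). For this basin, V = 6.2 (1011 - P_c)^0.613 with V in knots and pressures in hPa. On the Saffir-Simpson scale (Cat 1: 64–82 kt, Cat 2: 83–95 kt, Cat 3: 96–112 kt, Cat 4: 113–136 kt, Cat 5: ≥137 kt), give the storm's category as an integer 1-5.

ΔP = 1011 − 878 = 133 hPa.
V ≈ 6.2 × 133^0.613 = 6.2 × 20.04 ≈ 124 kt.
124 kt falls in the Category 4 band.

4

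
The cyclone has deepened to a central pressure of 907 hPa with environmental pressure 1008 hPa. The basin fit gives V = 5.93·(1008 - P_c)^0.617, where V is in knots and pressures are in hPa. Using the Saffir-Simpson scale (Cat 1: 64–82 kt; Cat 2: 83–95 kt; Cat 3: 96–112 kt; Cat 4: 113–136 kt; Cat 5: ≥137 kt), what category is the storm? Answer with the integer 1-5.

3

ΔP = 1008 − 907 = 101 hPa.
V ≈ 5.93 × 101^0.617 = 5.93 × 17.25 ≈ 102 kt.
102 kt falls in the Category 3 band.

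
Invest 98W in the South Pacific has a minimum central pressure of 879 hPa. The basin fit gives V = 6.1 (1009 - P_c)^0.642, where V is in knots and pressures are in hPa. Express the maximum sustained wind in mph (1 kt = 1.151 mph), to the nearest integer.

160 mph

ΔP = 1009 − 879 = 130 hPa.
V ≈ 6.1 × 130^0.642 = 6.1 × 22.759 ≈ 138.829 kt.
138.829 × 1.151 ≈ 159.79 mph → 160 mph.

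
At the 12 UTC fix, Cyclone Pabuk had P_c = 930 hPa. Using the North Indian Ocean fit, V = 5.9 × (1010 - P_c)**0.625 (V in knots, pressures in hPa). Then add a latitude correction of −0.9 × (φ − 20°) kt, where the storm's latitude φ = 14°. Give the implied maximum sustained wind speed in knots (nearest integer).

ΔP = 1010 − 930 = 80 hPa.
80^0.625 ≈ 15.468.
V ≈ 5.9 × 15.468 ≈ 91.3 kt.
Latitude correction: −0.9 × (14 − 20) = 5.4 kt.
Corrected V ≈ 96.7 kt → 97 kt.

97 kt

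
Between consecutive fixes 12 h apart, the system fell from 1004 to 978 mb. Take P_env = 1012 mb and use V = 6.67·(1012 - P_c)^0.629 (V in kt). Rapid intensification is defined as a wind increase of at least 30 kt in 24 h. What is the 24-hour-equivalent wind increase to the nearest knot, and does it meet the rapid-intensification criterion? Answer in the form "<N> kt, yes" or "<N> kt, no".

73 kt, yes

V₁: ΔP = 8, V ≈ 6.67 × 8^0.629 ≈ 24.67 kt.
V₂: ΔP = 34, V ≈ 6.67 × 34^0.629 ≈ 61.30 kt.
ΔV over 12 h = 36.63 kt → 24 h equivalent = 36.63 × 24/12 ≈ 73.26 kt.
73 kt ≥ 30 kt ⇒ rapid intensification.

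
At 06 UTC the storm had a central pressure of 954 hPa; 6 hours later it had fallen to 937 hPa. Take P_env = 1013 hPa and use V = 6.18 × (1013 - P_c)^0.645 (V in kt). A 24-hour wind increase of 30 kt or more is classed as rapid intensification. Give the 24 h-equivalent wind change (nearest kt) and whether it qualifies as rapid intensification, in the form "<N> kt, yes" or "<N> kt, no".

61 kt, yes

V₁: ΔP = 59, V ≈ 6.18 × 59^0.645 ≈ 85.74 kt.
V₂: ΔP = 76, V ≈ 6.18 × 76^0.645 ≈ 100.95 kt.
ΔV over 6 h = 15.21 kt → 24 h equivalent = 15.21 × 24/6 ≈ 60.84 kt.
61 kt ≥ 30 kt ⇒ rapid intensification.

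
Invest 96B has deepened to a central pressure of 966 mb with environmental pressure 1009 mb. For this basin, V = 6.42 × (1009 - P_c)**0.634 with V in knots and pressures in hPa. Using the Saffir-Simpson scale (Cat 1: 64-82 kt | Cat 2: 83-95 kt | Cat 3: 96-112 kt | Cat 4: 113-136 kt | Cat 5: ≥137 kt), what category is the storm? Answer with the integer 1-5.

1

ΔP = 1009 − 966 = 43 mb.
V ≈ 6.42 × 43^0.634 = 6.42 × 10.85 ≈ 70 kt.
70 kt falls in the Category 1 band.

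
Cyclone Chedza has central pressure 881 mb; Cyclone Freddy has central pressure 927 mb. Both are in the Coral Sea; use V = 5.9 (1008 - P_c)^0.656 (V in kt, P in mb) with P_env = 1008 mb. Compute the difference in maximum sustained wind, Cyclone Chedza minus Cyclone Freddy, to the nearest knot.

36 kt

Cyclone Chedza: ΔP = 127; V ≈ 5.9 × 127^0.656 ≈ 141.56 kt.
Cyclone Freddy: ΔP = 81; V ≈ 5.9 × 81^0.656 ≈ 105.39 kt.
Difference ≈ 141.56 − 105.39 = 36.17 → 36 kt.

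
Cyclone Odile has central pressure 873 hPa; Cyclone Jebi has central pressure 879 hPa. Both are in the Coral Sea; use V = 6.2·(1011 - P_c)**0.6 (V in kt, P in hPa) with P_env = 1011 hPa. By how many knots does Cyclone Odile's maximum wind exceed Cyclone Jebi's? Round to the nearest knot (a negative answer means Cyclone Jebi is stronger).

3 kt

Cyclone Odile: ΔP = 138; V ≈ 6.2 × 138^0.6 ≈ 119.21 kt.
Cyclone Jebi: ΔP = 132; V ≈ 6.2 × 132^0.6 ≈ 116.07 kt.
Difference ≈ 119.21 − 116.07 = 3.14 → 3 kt.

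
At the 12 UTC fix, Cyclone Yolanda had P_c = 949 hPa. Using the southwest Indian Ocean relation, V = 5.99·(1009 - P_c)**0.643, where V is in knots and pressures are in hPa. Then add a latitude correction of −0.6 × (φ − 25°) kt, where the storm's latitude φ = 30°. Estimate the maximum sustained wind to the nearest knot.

ΔP = 1009 − 949 = 60 hPa.
60^0.643 ≈ 13.911.
V ≈ 5.99 × 13.911 ≈ 83.3 kt.
Latitude correction: −0.6 × (30 − 25) = -3 kt.
Corrected V ≈ 80.3 kt → 80 kt.

80 kt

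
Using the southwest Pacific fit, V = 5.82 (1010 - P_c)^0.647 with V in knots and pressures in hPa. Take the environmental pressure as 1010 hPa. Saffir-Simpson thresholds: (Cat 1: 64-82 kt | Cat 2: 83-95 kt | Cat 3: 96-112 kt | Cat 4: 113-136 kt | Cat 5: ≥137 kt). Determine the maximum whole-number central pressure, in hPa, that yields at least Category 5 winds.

Category 5 begins at V = 137 kt.
Required ΔP = (137/5.82)^(1/0.647) = 23.540^1.546 ≈ 131.90 hPa.
P_c ≤ 1010 − 131.90 = 878.10, so the highest integer P_c is 878 hPa.

878 hPa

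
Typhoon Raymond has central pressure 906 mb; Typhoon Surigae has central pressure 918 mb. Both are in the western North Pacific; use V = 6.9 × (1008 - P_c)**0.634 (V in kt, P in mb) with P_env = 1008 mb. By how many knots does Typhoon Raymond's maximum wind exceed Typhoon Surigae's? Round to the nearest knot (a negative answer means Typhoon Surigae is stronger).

10 kt

Typhoon Raymond: ΔP = 102; V ≈ 6.9 × 102^0.634 ≈ 129.51 kt.
Typhoon Surigae: ΔP = 90; V ≈ 6.9 × 90^0.634 ≈ 119.63 kt.
Difference ≈ 129.51 − 119.63 = 9.88 → 10 kt.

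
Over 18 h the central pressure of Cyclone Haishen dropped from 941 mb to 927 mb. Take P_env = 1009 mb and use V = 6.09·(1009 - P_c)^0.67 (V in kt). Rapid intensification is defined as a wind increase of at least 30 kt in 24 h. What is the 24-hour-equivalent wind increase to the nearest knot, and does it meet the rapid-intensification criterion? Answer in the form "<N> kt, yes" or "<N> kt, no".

18 kt, no

V₁: ΔP = 68, V ≈ 6.09 × 68^0.67 ≈ 102.90 kt.
V₂: ΔP = 82, V ≈ 6.09 × 82^0.67 ≈ 116.65 kt.
ΔV over 18 h = 13.75 kt → 24 h equivalent = 13.75 × 24/18 ≈ 18.33 kt.
18 kt < 30 kt ⇒ not rapid intensification.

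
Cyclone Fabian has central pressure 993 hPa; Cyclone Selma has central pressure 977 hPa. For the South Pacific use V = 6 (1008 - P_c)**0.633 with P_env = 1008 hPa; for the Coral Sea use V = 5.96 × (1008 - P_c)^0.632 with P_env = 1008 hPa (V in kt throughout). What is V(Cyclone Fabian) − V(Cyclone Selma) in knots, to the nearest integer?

Cyclone Fabian: ΔP = 15; V ≈ 6 × 15^0.633 ≈ 33.31 kt.
Cyclone Selma: ΔP = 31; V ≈ 5.96 × 31^0.632 ≈ 52.21 kt.
Difference ≈ 33.31 − 52.21 = -18.90 → -19 kt.

-19 kt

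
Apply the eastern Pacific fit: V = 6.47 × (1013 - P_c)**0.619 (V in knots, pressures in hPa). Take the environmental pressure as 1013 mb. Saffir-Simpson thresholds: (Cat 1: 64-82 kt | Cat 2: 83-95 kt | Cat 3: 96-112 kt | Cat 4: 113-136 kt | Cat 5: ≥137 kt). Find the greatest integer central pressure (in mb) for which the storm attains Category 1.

972 mb

Category 1 begins at V = 64 kt.
Required ΔP = (64/6.47)^(1/0.619) = 9.892^1.616 ≈ 40.54 mb.
P_c ≤ 1013 − 40.54 = 972.46, so the highest integer P_c is 972 mb.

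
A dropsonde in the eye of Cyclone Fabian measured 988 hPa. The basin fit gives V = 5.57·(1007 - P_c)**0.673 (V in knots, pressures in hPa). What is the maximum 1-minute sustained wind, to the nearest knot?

ΔP = 1007 − 988 = 19 hPa.
19^0.673 ≈ 7.254.
V ≈ 5.57 × 7.254 ≈ 40.4 kt.

40 kt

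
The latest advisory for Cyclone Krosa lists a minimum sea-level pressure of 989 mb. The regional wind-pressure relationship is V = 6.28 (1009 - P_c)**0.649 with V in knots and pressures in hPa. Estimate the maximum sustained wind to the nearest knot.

44 kt

ΔP = 1009 − 989 = 20 mb.
20^0.649 ≈ 6.988.
V ≈ 6.28 × 6.988 ≈ 43.9 kt.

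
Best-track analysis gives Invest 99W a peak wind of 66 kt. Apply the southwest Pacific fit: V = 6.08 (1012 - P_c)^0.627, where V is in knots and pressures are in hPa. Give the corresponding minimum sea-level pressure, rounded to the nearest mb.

ΔP = (V / 6.08)^(1/0.627) = (66/6.08)^1.595.
66/6.08 = 10.855; 10.855^1.595 ≈ 44.85 mb.
P_c = 1012 − 44.85 = 967.15 ≈ 967 mb.

967 mb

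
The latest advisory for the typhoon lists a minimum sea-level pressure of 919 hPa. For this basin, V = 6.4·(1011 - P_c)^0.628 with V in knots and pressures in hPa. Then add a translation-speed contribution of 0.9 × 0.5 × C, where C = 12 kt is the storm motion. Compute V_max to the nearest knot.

115 kt

ΔP = 1011 − 919 = 92 hPa.
92^0.628 ≈ 17.110.
V ≈ 6.4 × 17.110 ≈ 109.5 kt.
Translation term: 0.9 × 0.5 × 12 = 5.4 kt.
Corrected V ≈ 114.9 kt → 115 kt.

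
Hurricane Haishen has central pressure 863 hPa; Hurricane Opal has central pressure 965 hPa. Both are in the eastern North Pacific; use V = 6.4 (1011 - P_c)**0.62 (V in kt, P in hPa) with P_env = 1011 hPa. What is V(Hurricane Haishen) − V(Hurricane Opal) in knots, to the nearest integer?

73 kt

Hurricane Haishen: ΔP = 148; V ≈ 6.4 × 148^0.62 ≈ 141.82 kt.
Hurricane Opal: ΔP = 46; V ≈ 6.4 × 46^0.62 ≈ 68.72 kt.
Difference ≈ 141.82 − 68.72 = 73.10 → 73 kt.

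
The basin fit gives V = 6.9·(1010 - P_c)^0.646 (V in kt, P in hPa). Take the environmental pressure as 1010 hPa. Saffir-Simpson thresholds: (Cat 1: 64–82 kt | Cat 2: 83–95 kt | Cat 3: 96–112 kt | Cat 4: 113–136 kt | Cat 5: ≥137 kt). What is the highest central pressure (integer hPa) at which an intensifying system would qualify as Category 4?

934 hPa

Category 4 begins at V = 113 kt.
Required ΔP = (113/6.9)^(1/0.646) = 16.377^1.548 ≈ 75.79 hPa.
P_c ≤ 1010 − 75.79 = 934.21, so the highest integer P_c is 934 hPa.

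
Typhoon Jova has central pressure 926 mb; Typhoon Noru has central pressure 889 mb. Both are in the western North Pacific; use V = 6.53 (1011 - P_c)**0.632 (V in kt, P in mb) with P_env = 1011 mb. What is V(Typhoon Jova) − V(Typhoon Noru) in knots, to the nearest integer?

-28 kt

Typhoon Jova: ΔP = 85; V ≈ 6.53 × 85^0.632 ≈ 108.22 kt.
Typhoon Noru: ΔP = 122; V ≈ 6.53 × 122^0.632 ≈ 135.99 kt.
Difference ≈ 108.22 − 135.99 = -27.77 → -28 kt.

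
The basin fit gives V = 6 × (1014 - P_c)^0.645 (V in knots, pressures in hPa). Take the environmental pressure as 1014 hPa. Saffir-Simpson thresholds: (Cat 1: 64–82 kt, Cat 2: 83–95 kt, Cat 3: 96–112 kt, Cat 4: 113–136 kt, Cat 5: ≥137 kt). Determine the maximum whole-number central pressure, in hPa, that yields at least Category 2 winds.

Category 2 begins at V = 83 kt.
Required ΔP = (83/6)^(1/0.645) = 13.833^1.550 ≈ 58.73 hPa.
P_c ≤ 1014 − 58.73 = 955.27, so the highest integer P_c is 955 hPa.

955 hPa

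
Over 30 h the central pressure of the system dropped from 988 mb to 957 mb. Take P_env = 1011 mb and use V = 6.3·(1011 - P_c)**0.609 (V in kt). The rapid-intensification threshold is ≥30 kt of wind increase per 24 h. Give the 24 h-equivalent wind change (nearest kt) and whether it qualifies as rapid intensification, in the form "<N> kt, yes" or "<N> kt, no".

V₁: ΔP = 23, V ≈ 6.3 × 23^0.609 ≈ 42.52 kt.
V₂: ΔP = 54, V ≈ 6.3 × 54^0.609 ≈ 71.51 kt.
ΔV over 30 h = 28.99 kt → 24 h equivalent = 28.99 × 24/30 ≈ 23.19 kt.
23 kt < 30 kt ⇒ not rapid intensification.

23 kt, no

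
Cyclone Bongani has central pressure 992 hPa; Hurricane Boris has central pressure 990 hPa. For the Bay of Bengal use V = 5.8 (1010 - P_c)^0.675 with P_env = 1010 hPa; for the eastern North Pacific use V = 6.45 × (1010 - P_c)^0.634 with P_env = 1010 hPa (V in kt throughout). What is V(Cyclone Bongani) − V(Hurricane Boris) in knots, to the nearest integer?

-2 kt

Cyclone Bongani: ΔP = 18; V ≈ 5.8 × 18^0.675 ≈ 40.81 kt.
Hurricane Boris: ΔP = 20; V ≈ 6.45 × 20^0.634 ≈ 43.09 kt.
Difference ≈ 40.81 − 43.09 = -2.28 → -2 kt.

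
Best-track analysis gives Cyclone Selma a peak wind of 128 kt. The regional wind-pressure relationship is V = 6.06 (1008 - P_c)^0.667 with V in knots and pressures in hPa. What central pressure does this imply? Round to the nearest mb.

911 mb

ΔP = (V / 6.06)^(1/0.667) = (128/6.06)^1.499.
128/6.06 = 21.122; 21.122^1.499 ≈ 96.85 mb.
P_c = 1008 − 96.85 = 911.15 ≈ 911 mb.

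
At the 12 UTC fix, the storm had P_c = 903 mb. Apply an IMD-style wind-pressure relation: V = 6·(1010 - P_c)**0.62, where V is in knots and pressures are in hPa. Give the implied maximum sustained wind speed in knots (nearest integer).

109 kt

ΔP = 1010 − 903 = 107 mb.
107^0.62 ≈ 18.122.
V ≈ 6 × 18.122 ≈ 108.7 kt.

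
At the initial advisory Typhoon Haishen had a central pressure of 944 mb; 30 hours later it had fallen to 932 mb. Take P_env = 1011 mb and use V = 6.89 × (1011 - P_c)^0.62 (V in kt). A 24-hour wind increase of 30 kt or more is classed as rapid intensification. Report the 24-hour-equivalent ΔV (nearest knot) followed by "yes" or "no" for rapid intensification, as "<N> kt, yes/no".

8 kt, no

V₁: ΔP = 67, V ≈ 6.89 × 67^0.62 ≈ 93.41 kt.
V₂: ΔP = 79, V ≈ 6.89 × 79^0.62 ≈ 103.45 kt.
ΔV over 30 h = 10.04 kt → 24 h equivalent = 10.04 × 24/30 ≈ 8.03 kt.
8 kt < 30 kt ⇒ not rapid intensification.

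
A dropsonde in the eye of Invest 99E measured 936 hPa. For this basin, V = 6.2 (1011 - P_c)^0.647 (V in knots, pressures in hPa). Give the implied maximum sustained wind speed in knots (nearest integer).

ΔP = 1011 − 936 = 75 hPa.
75^0.647 ≈ 16.337.
V ≈ 6.2 × 16.337 ≈ 101.3 kt.

101 kt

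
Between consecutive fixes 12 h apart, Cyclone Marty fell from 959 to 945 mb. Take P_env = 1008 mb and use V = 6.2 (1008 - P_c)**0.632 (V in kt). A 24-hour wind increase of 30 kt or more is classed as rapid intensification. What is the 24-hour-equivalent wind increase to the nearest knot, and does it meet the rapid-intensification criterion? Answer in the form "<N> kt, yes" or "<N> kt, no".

V₁: ΔP = 49, V ≈ 6.2 × 49^0.632 ≈ 72.54 kt.
V₂: ΔP = 63, V ≈ 6.2 × 63^0.632 ≈ 85.03 kt.
ΔV over 12 h = 12.49 kt → 24 h equivalent = 12.49 × 24/12 ≈ 24.98 kt.
25 kt < 30 kt ⇒ not rapid intensification.

25 kt, no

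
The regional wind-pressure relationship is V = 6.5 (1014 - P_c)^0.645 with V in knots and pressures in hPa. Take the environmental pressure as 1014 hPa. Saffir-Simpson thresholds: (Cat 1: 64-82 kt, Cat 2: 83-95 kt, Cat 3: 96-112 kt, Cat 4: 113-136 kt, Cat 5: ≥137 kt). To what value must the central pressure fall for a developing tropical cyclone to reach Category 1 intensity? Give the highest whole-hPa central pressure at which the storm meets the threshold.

979 hPa

Category 1 begins at V = 64 kt.
Required ΔP = (64/6.5)^(1/0.645) = 9.846^1.550 ≈ 34.67 hPa.
P_c ≤ 1014 − 34.67 = 979.33, so the highest integer P_c is 979 hPa.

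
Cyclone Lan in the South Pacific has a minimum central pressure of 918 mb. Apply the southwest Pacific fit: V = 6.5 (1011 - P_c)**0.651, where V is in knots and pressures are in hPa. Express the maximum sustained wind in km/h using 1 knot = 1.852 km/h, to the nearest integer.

230 km/h

ΔP = 1011 − 918 = 93 mb.
V ≈ 6.5 × 93^0.651 = 6.5 × 19.120 ≈ 124.278 kt.
124.278 × 1.852 ≈ 230.16 km/h → 230 km/h.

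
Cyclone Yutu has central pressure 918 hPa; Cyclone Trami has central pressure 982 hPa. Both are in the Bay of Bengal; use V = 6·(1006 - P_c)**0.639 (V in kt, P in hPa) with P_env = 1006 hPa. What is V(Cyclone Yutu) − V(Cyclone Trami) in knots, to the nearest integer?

59 kt

Cyclone Yutu: ΔP = 88; V ≈ 6 × 88^0.639 ≈ 104.88 kt.
Cyclone Trami: ΔP = 24; V ≈ 6 × 24^0.639 ≈ 45.72 kt.
Difference ≈ 104.88 − 45.72 = 59.16 → 59 kt.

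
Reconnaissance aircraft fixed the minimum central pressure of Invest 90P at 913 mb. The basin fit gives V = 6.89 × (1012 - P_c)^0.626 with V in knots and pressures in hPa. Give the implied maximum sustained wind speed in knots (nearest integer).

ΔP = 1012 − 913 = 99 mb.
99^0.626 ≈ 17.753.
V ≈ 6.89 × 17.753 ≈ 122.3 kt.

122 kt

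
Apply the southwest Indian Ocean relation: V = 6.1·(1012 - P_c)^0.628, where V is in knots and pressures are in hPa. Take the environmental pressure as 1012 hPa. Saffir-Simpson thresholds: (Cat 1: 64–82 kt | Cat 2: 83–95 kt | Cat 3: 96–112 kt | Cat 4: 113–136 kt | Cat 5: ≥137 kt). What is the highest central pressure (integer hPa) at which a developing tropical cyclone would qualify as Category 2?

Category 2 begins at V = 83 kt.
Required ΔP = (83/6.1)^(1/0.628) = 13.607^1.592 ≈ 63.88 hPa.
P_c ≤ 1012 − 63.88 = 948.12, so the highest integer P_c is 948 hPa.

948 hPa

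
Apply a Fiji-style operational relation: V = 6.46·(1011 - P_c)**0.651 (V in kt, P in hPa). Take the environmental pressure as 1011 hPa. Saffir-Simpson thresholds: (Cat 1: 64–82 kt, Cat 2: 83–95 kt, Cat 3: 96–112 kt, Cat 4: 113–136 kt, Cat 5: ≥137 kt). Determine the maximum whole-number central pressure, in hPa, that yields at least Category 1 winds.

977 hPa

Category 1 begins at V = 64 kt.
Required ΔP = (64/6.46)^(1/0.651) = 9.907^1.536 ≈ 33.87 hPa.
P_c ≤ 1011 − 33.87 = 977.13, so the highest integer P_c is 977 hPa.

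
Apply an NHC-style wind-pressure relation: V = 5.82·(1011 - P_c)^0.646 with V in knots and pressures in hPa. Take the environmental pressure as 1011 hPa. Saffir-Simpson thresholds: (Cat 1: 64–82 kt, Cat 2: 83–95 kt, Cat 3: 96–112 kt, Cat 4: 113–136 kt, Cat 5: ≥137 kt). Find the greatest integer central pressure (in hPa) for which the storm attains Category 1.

970 hPa

Category 1 begins at V = 64 kt.
Required ΔP = (64/5.82)^(1/0.646) = 10.997^1.548 ≈ 40.91 hPa.
P_c ≤ 1011 − 40.91 = 970.09, so the highest integer P_c is 970 hPa.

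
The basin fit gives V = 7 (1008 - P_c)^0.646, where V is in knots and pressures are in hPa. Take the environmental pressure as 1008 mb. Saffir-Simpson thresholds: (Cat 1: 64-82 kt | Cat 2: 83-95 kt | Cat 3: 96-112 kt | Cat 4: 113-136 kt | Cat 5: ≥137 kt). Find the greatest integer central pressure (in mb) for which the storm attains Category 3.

950 mb

Category 3 begins at V = 96 kt.
Required ΔP = (96/7)^(1/0.646) = 13.714^1.548 ≈ 57.59 mb.
P_c ≤ 1008 − 57.59 = 950.41, so the highest integer P_c is 950 mb.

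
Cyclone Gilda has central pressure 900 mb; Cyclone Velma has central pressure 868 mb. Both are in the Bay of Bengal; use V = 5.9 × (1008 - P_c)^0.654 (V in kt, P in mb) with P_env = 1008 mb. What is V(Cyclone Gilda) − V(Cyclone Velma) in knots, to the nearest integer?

Cyclone Gilda: ΔP = 108; V ≈ 5.9 × 108^0.654 ≈ 126.10 kt.
Cyclone Velma: ΔP = 140; V ≈ 5.9 × 140^0.654 ≈ 149.42 kt.
Difference ≈ 126.10 − 149.42 = -23.32 → -23 kt.

-23 kt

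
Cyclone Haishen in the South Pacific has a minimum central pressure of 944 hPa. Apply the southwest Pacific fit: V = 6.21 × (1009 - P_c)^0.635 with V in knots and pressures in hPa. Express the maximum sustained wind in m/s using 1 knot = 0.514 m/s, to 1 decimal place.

45.2 m/s

ΔP = 1009 − 944 = 65 hPa.
V ≈ 6.21 × 65^0.635 = 6.21 × 14.164 ≈ 87.961 kt.
87.961 × 0.514 ≈ 45.21 m/s → 45.2 m/s.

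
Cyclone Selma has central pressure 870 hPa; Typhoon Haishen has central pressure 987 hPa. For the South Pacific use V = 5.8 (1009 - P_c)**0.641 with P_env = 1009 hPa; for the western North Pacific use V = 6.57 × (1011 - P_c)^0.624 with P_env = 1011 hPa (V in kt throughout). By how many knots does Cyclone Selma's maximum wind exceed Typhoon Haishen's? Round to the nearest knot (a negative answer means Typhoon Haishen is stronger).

Cyclone Selma: ΔP = 139; V ≈ 5.8 × 139^0.641 ≈ 137.12 kt.
Typhoon Haishen: ΔP = 24; V ≈ 6.57 × 24^0.624 ≈ 47.73 kt.
Difference ≈ 137.12 − 47.73 = 89.39 → 89 kt.

89 kt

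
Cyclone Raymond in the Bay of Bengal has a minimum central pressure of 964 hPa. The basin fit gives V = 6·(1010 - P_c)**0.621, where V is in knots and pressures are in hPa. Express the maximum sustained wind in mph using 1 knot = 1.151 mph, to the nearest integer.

74 mph

ΔP = 1010 − 964 = 46 hPa.
V ≈ 6 × 46^0.621 = 6 × 10.779 ≈ 64.673 kt.
64.673 × 1.151 ≈ 74.44 mph → 74 mph.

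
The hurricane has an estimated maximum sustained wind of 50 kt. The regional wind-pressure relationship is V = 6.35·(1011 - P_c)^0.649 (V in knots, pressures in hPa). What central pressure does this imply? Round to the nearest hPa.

ΔP = (V / 6.35)^(1/0.649) = (50/6.35)^1.541.
50/6.35 = 7.874; 7.874^1.541 ≈ 24.04 hPa.
P_c = 1011 − 24.04 = 986.96 ≈ 987 hPa.

987 hPa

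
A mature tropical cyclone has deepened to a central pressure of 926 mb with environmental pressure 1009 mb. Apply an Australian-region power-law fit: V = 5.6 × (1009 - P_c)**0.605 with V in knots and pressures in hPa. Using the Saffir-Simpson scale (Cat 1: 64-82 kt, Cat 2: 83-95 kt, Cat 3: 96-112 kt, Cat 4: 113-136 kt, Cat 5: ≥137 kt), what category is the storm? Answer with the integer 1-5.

1

ΔP = 1009 − 926 = 83 mb.
V ≈ 5.6 × 83^0.605 = 5.6 × 14.49 ≈ 81 kt.
81 kt falls in the Category 1 band.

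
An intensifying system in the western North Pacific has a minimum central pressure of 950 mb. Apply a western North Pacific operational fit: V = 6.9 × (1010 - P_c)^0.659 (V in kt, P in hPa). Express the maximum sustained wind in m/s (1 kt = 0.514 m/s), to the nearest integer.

53 m/s

ΔP = 1010 − 950 = 60 mb.
V ≈ 6.9 × 60^0.659 = 6.9 × 14.853 ≈ 102.483 kt.
102.483 × 0.514 ≈ 52.68 m/s → 53 m/s.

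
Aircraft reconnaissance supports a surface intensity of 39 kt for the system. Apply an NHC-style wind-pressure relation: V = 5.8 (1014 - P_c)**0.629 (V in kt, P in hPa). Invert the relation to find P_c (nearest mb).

993 mb

ΔP = (V / 5.8)^(1/0.629) = (39/5.8)^1.590.
39/5.8 = 6.724; 6.724^1.590 ≈ 20.69 mb.
P_c = 1014 − 20.69 = 993.31 ≈ 993 mb.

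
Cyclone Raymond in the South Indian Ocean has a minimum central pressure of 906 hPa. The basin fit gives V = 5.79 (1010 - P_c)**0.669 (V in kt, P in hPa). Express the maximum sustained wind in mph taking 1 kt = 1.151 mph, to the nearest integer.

149 mph

ΔP = 1010 − 906 = 104 hPa.
V ≈ 5.79 × 104^0.669 = 5.79 × 22.356 ≈ 129.442 kt.
129.442 × 1.151 ≈ 148.99 mph → 149 mph.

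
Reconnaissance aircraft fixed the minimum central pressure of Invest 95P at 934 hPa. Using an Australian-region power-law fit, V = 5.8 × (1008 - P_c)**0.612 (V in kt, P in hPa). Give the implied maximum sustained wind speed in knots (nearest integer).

81 kt

ΔP = 1008 − 934 = 74 hPa.
74^0.612 ≈ 13.931.
V ≈ 5.8 × 13.931 ≈ 80.8 kt.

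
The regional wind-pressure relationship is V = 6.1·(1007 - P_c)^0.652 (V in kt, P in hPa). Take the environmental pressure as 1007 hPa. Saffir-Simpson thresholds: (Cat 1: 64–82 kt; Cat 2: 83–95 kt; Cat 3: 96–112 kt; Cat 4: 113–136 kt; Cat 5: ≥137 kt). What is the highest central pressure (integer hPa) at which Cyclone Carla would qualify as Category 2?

Category 2 begins at V = 83 kt.
Required ΔP = (83/6.1)^(1/0.652) = 13.607^1.534 ≈ 54.81 hPa.
P_c ≤ 1007 − 54.81 = 952.19, so the highest integer P_c is 952 hPa.

952 hPa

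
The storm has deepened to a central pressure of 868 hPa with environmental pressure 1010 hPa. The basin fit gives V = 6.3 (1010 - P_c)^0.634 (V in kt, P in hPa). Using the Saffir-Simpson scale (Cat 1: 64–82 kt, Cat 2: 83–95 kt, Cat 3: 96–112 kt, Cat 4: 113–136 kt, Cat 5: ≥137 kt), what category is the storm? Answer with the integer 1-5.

ΔP = 1010 − 868 = 142 hPa.
V ≈ 6.3 × 142^0.634 = 6.3 × 23.15 ≈ 146 kt.
146 kt falls in the Category 5 band.

5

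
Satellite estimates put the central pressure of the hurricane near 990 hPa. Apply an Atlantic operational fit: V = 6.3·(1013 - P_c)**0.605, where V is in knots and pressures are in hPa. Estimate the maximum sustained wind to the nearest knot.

ΔP = 1013 − 990 = 23 hPa.
23^0.605 ≈ 6.666.
V ≈ 6.3 × 6.666 ≈ 42.0 kt.

42 kt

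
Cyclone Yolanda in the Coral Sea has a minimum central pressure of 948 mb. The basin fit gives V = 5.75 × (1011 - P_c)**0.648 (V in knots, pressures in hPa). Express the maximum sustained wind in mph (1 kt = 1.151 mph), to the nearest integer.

97 mph

ΔP = 1011 − 948 = 63 mb.
V ≈ 5.75 × 63^0.648 = 5.75 × 14.655 ≈ 84.264 kt.
84.264 × 1.151 ≈ 96.99 mph → 97 mph.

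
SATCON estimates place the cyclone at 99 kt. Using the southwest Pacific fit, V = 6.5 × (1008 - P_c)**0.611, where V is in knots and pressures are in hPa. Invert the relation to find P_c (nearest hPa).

922 hPa

ΔP = (V / 6.5)^(1/0.611) = (99/6.5)^1.637.
99/6.5 = 15.231; 15.231^1.637 ≈ 86.24 hPa.
P_c = 1008 − 86.24 = 921.76 ≈ 922 hPa.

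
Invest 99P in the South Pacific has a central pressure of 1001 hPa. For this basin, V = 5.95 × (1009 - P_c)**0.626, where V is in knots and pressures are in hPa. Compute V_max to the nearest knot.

ΔP = 1009 − 1001 = 8 hPa.
8^0.626 ≈ 3.676.
V ≈ 5.95 × 3.676 ≈ 21.9 kt.

22 kt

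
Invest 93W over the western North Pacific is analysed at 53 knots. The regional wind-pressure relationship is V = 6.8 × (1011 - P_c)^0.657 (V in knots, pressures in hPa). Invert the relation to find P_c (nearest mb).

988 mb

ΔP = (V / 6.8)^(1/0.657) = (53/6.8)^1.522.
53/6.8 = 7.794; 7.794^1.522 ≈ 22.77 mb.
P_c = 1011 − 22.77 = 988.23 ≈ 988 mb.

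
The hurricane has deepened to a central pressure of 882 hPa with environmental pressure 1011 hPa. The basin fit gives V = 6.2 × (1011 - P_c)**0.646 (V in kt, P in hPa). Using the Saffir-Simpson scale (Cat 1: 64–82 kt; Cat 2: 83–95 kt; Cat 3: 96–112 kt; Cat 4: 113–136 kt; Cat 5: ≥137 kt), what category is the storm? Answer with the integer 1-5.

ΔP = 1011 − 882 = 129 hPa.
V ≈ 6.2 × 129^0.646 = 6.2 × 23.09 ≈ 143 kt.
143 kt falls in the Category 5 band.

5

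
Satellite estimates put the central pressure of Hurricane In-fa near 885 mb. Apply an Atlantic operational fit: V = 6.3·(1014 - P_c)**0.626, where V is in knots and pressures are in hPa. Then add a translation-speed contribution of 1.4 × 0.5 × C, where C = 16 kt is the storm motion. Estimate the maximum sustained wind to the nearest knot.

143 kt

ΔP = 1014 − 885 = 129 mb.
129^0.626 ≈ 20.952.
V ≈ 6.3 × 20.952 ≈ 132.0 kt.
Translation term: 1.4 × 0.5 × 16 = 11.2 kt.
Corrected V ≈ 143.2 kt → 143 kt.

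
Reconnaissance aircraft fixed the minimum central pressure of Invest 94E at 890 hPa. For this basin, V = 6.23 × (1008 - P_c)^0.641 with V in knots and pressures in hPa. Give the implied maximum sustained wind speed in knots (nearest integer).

133 kt

ΔP = 1008 − 890 = 118 hPa.
118^0.641 ≈ 21.285.
V ≈ 6.23 × 21.285 ≈ 132.6 kt.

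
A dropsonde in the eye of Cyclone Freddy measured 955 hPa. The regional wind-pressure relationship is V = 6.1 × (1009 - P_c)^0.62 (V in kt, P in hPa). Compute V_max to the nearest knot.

72 kt

ΔP = 1009 − 955 = 54 hPa.
54^0.62 ≈ 11.860.
V ≈ 6.1 × 11.860 ≈ 72.3 kt.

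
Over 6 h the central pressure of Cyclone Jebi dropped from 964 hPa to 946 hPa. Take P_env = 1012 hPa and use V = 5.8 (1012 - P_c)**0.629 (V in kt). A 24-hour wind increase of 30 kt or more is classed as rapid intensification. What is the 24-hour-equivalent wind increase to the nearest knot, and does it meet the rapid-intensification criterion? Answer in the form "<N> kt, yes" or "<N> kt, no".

59 kt, yes

V₁: ΔP = 48, V ≈ 5.8 × 48^0.629 ≈ 66.21 kt.
V₂: ΔP = 66, V ≈ 5.8 × 66^0.629 ≈ 80.89 kt.
ΔV over 6 h = 14.68 kt → 24 h equivalent = 14.68 × 24/6 ≈ 58.72 kt.
59 kt ≥ 30 kt ⇒ rapid intensification.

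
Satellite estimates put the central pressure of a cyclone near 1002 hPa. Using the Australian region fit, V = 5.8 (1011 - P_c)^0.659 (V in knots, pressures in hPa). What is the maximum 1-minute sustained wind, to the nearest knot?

25 kt

ΔP = 1011 − 1002 = 9 hPa.
9^0.659 ≈ 4.254.
V ≈ 5.8 × 4.254 ≈ 24.7 kt.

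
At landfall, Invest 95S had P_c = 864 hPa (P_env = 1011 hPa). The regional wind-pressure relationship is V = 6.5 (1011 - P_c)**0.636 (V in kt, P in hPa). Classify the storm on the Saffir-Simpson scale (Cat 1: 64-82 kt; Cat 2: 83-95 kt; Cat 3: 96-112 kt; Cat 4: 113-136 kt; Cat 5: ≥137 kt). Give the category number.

5

ΔP = 1011 − 864 = 147 hPa.
V ≈ 6.5 × 147^0.636 = 6.5 × 23.90 ≈ 155 kt.
155 kt falls in the Category 5 band.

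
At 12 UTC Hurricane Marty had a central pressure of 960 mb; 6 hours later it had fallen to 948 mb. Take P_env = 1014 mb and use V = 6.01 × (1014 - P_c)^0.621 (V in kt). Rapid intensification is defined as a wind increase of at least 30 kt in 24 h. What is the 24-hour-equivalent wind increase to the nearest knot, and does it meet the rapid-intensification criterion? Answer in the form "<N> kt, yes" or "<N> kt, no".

38 kt, yes

V₁: ΔP = 54, V ≈ 6.01 × 54^0.621 ≈ 71.56 kt.
V₂: ΔP = 66, V ≈ 6.01 × 66^0.621 ≈ 81.06 kt.
ΔV over 6 h = 9.50 kt → 24 h equivalent = 9.50 × 24/6 ≈ 38.00 kt.
38 kt ≥ 30 kt ⇒ rapid intensification.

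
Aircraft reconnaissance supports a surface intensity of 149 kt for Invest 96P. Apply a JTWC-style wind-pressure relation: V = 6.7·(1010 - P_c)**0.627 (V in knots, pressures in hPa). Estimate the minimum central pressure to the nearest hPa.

ΔP = (V / 6.7)^(1/0.627) = (149/6.7)^1.595.
149/6.7 = 22.239; 22.239^1.595 ≈ 140.77 hPa.
P_c = 1010 − 140.77 = 869.23 ≈ 869 hPa.

869 hPa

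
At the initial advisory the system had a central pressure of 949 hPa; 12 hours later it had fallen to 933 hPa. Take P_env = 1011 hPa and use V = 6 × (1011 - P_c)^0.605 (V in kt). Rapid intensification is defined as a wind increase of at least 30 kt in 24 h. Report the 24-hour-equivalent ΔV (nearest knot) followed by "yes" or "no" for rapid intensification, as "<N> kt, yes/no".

V₁: ΔP = 62, V ≈ 6 × 62^0.605 ≈ 72.87 kt.
V₂: ΔP = 78, V ≈ 6 × 78^0.605 ≈ 83.73 kt.
ΔV over 12 h = 10.86 kt → 24 h equivalent = 10.86 × 24/12 ≈ 21.72 kt.
22 kt < 30 kt ⇒ not rapid intensification.

22 kt, no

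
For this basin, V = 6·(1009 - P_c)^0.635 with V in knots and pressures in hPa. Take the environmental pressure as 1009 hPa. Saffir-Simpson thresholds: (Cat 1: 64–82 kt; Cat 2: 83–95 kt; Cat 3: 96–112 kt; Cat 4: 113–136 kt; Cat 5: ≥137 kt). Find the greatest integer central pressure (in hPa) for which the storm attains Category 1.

Category 1 begins at V = 64 kt.
Required ΔP = (64/6)^(1/0.635) = 10.667^1.575 ≈ 41.59 hPa.
P_c ≤ 1009 − 41.59 = 967.41, so the highest integer P_c is 967 hPa.

967 hPa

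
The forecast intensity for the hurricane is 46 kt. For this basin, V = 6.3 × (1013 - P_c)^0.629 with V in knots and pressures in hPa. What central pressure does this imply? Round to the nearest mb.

989 mb

ΔP = (V / 6.3)^(1/0.629) = (46/6.3)^1.590.
46/6.3 = 7.302; 7.302^1.590 ≈ 23.59 mb.
P_c = 1013 − 23.59 = 989.41 ≈ 989 mb.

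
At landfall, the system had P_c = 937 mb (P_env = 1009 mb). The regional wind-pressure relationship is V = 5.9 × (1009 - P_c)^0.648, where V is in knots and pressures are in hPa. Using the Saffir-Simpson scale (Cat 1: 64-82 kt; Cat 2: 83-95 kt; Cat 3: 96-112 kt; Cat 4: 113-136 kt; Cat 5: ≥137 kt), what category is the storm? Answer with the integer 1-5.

2

ΔP = 1009 − 937 = 72 mb.
V ≈ 5.9 × 72^0.648 = 5.9 × 15.98 ≈ 94 kt.
94 kt falls in the Category 2 band.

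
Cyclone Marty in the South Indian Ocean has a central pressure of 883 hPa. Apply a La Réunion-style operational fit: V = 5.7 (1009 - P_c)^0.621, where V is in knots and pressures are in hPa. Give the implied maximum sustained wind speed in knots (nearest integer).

115 kt

ΔP = 1009 − 883 = 126 hPa.
126^0.621 ≈ 20.153.
V ≈ 5.7 × 20.153 ≈ 114.9 kt.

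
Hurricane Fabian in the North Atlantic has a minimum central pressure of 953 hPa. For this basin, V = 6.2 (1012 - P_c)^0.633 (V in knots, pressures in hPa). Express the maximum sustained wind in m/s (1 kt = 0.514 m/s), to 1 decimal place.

42.1 m/s

ΔP = 1012 − 953 = 59 hPa.
V ≈ 6.2 × 59^0.633 = 6.2 × 13.211 ≈ 81.911 kt.
81.911 × 0.514 ≈ 42.10 m/s → 42.1 m/s.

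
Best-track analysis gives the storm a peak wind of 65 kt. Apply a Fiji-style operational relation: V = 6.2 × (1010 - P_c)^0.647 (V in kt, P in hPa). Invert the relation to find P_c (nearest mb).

ΔP = (V / 6.2)^(1/0.647) = (65/6.2)^1.546.
65/6.2 = 10.484; 10.484^1.546 ≈ 37.78 mb.
P_c = 1010 − 37.78 = 972.22 ≈ 972 mb.

972 mb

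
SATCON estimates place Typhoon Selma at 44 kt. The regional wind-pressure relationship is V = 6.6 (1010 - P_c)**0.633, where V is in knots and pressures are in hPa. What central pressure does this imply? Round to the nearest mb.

990 mb

ΔP = (V / 6.6)^(1/0.633) = (44/6.6)^1.580.
44/6.6 = 6.667; 6.667^1.580 ≈ 20.03 mb.
P_c = 1010 − 20.03 = 989.97 ≈ 990 mb.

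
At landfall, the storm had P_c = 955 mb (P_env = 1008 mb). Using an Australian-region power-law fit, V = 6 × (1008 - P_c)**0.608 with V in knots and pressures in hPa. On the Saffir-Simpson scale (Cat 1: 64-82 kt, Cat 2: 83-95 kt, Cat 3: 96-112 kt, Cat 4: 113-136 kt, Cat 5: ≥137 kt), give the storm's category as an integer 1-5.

ΔP = 1008 − 955 = 53 mb.
V ≈ 6 × 53^0.608 = 6 × 11.18 ≈ 67 kt.
67 kt falls in the Category 1 band.

1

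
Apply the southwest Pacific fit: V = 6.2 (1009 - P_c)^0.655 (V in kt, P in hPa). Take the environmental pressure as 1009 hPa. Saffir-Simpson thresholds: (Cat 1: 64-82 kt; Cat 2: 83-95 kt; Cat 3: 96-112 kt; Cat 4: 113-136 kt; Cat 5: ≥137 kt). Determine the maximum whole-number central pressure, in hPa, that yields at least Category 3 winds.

943 hPa

Category 3 begins at V = 96 kt.
Required ΔP = (96/6.2)^(1/0.655) = 15.484^1.527 ≈ 65.56 hPa.
P_c ≤ 1009 − 65.56 = 943.44, so the highest integer P_c is 943 hPa.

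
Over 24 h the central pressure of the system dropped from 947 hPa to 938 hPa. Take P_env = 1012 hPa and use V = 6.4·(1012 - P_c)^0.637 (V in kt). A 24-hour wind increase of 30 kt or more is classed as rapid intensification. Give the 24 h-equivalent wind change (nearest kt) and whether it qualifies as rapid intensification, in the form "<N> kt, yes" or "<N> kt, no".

V₁: ΔP = 65, V ≈ 6.4 × 65^0.637 ≈ 91.41 kt.
V₂: ΔP = 74, V ≈ 6.4 × 74^0.637 ≈ 99.28 kt.
ΔV over 24 h = 7.87 kt → 24 h equivalent = 7.87 × 24/24 ≈ 7.87 kt.
8 kt < 30 kt ⇒ not rapid intensification.

8 kt, no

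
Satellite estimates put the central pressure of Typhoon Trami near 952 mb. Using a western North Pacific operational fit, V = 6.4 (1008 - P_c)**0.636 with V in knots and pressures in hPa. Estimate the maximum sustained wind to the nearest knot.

83 kt

ΔP = 1008 − 952 = 56 mb.
56^0.636 ≈ 12.937.
V ≈ 6.4 × 12.937 ≈ 82.8 kt.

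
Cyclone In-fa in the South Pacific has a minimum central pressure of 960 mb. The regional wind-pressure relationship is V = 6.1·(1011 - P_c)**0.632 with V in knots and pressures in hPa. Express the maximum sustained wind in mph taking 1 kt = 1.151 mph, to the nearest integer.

ΔP = 1011 − 960 = 51 mb.
V ≈ 6.1 × 51^0.632 = 6.1 × 12.000 ≈ 73.201 kt.
73.201 × 1.151 ≈ 84.25 mph → 84 mph.

84 mph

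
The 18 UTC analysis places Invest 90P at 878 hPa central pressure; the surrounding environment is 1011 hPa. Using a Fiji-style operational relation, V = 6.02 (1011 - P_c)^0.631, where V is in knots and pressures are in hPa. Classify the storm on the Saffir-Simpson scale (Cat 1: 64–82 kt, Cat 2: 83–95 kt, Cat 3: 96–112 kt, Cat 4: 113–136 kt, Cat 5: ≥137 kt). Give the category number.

4

ΔP = 1011 − 878 = 133 hPa.
V ≈ 6.02 × 133^0.631 = 6.02 × 21.89 ≈ 132 kt.
132 kt falls in the Category 4 band.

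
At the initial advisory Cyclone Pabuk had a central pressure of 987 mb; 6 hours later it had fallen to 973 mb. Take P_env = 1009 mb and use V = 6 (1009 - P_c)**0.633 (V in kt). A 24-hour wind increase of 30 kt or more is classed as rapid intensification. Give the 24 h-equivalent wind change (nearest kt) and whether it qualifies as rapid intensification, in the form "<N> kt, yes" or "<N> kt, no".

62 kt, yes

V₁: ΔP = 22, V ≈ 6 × 22^0.633 ≈ 42.45 kt.
V₂: ΔP = 36, V ≈ 6 × 36^0.633 ≈ 57.98 kt.
ΔV over 6 h = 15.53 kt → 24 h equivalent = 15.53 × 24/6 ≈ 62.12 kt.
62 kt ≥ 30 kt ⇒ rapid intensification.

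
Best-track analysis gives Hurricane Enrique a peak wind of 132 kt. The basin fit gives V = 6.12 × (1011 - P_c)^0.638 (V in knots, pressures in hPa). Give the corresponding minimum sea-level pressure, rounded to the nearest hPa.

ΔP = (V / 6.12)^(1/0.638) = (132/6.12)^1.567.
132/6.12 = 21.569; 21.569^1.567 ≈ 123.21 hPa.
P_c = 1011 − 123.21 = 887.79 ≈ 888 hPa.

888 hPa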